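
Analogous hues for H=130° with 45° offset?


Base hue: 130°
Left analog: (130 - 45) mod 360 = 85°
Right analog: (130 + 45) mod 360 = 175°
Analogous hues = 85° and 175°


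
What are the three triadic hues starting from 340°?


Triadic: equally spaced at 120° intervals
H1 = 340°
H2 = (340 + 120) mod 360 = 100°
H3 = (340 + 240) mod 360 = 220°
Triadic = 340°, 100°, 220°


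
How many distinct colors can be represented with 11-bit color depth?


Colors = 2^bits = 2^11
= 2,048 colors


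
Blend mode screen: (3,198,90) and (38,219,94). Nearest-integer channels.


Screen: C = 255 - (255-A)×(255-B)/255, rounded to nearest integer
R: 255 - (255-3)×(255-38)/255 = 255 - 54684/255 ≈ 255 - 214.447 = 40.553 → 41
G: 255 - (255-198)×(255-219)/255 = 255 - 2052/255 ≈ 255 - 8.047 = 246.953 → 247
B: 255 - (255-90)×(255-94)/255 = 255 - 26565/255 ≈ 255 - 104.176 = 150.824 → 151
= RGB(41, 247, 151)


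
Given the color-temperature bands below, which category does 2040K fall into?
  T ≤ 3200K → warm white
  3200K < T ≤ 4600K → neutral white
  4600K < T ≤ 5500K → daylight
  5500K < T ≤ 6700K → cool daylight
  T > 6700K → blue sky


Temperature: 2040K
2040K ≤ 3200K → warm white
Classification: warm white


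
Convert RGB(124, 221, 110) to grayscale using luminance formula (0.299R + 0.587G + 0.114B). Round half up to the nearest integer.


Gray = 0.299×R + 0.587×G + 0.114×B
Gray = 0.299×124 + 0.587×221 + 0.114×110
Gray = 37.076 + 129.727 + 12.540
Gray = 179.343 → round half up → 179
Gray = 179


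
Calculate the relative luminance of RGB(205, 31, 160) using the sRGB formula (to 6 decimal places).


Linearize each channel (sRGB transfer function): c = v/255; c_lin = c/12.92 if c ≤ 0.04045, else ((c+0.055)/1.055)^2.4
  R: 205/255 ≈ 0.803922 > 0.04045 → ((0.803922+0.055)/1.055)^2.4 ≈ 0.610496
  G: 31/255 ≈ 0.121569 > 0.04045 → ((0.121569+0.055)/1.055)^2.4 ≈ 0.013702
  B: 160/255 ≈ 0.627451 > 0.04045 → ((0.627451+0.055)/1.055)^2.4 ≈ 0.351533
R_lin = 0.610496, G_lin = 0.013702, B_lin = 0.351533
L = 0.2126×R + 0.7152×G + 0.0722×B
L = 0.2126×0.610496 + 0.7152×0.013702 + 0.0722×0.351533
L ≈ 0.164972


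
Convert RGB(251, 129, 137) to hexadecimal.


R = 251 → FB (hex)
G = 129 → 81 (hex)
B = 137 → 89 (hex)
Hex = #FB8189


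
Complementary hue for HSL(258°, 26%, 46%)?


Complement = opposite side of color wheel = hue + 180°
H' = (258 + 180) mod 360 = 78°
S and L unchanged.
= HSL(78°, 26%, 46%)


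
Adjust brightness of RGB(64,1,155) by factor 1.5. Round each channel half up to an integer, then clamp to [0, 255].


Multiply each channel by 1.5, round half up, clamp to [0, 255]
R: 64×1.5 = 96
G: 1×1.5 = 1.5 → round → 2
B: 155×1.5 = 232.5 → round → 233
= RGB(96, 2, 233)


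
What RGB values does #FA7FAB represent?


FA → 250 (R)
7F → 127 (G)
AB → 171 (B)
= RGB(250, 127, 171)


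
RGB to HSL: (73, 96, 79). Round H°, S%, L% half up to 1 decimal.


Normalize: R'=73/255≈0.2863, G'=96/255≈0.3765, B'=79/255≈0.3098
Max=96/255, Min=73/255, Δ=Max-Min=23/255
L = (Max+Min)/2 = (96+73)/510 = 169/510 = 0.33137… → L = 33.1%
L ≤ 0.5 → S = Δ/(Max+Min) = 23/(96+73) = 23/169 = 0.13609… → S = 13.6%
(the 1/255 factors cancel in S and H, so raw channel differences can be used)
Max is G' → H = 60 × ((B-R)/Δ + 2) = 60 × ((79-73)/23 + 2)
  6/23 + 2 = 0.2608… + 2 = 2.2608…
  H = 60 × 2.2608… = 135.652…° → H = 135.7°
= HSL(135.7°, 13.6%, 33.1%)


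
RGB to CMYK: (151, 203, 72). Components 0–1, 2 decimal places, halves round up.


R'=151/255≈0.5922, G'=203/255≈0.7961, B'=72/255≈0.2824
K = 1 - max(R',G',B') = 1 - 203/255 = 52/255 = 0.20392… → 0.20
(1-R'-K)/(1-K) simplifies to (max-R)/max with max = 203:
C = (203-151)/203 = 52/203 = 0.25615… → 0.26
M = (203-203)/203 = 0/203 = 0 → 0.00
Y = (203-72)/203 = 131/203 = 0.64532… → 0.65
= CMYK(0.26, 0.00, 0.65, 0.20)


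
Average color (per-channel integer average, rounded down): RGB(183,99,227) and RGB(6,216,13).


Midpoint: each channel = ⌊(C₁+C₂)/2⌋
R: ⌊(183+6)/2⌋ = 94
G: ⌊(99+216)/2⌋ = 157
B: ⌊(227+13)/2⌋ = 120
= RGB(94, 157, 120)


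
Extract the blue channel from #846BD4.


Color: #846BD4
R = 84 = 132
G = 6B = 107
B = D4 = 212
Blue = 212


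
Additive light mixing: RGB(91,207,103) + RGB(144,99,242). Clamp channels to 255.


Additive: each channel = min(255, C₁+C₂)
R: 91+144 = 235 → 235
G: 207+99 = 306 → 255
B: 103+242 = 345 → 255
= RGB(235, 255, 255)


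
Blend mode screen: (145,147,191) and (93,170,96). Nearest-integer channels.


Screen: C = 255 - (255-A)×(255-B)/255, rounded to nearest integer
R: 255 - (255-145)×(255-93)/255 = 255 - 17820/255 ≈ 255 - 69.882 = 185.118 → 185
G: 255 - (255-147)×(255-170)/255 = 255 - 9180/255 ≈ 255 - 36.000 = 219.000 → 219
B: 255 - (255-191)×(255-96)/255 = 255 - 10176/255 ≈ 255 - 39.906 = 215.094 → 215
= RGB(185, 219, 215)


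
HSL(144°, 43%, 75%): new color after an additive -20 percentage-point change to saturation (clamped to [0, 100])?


Original S = 43%
Adjustment = -20 percentage points
New S = 43 + (-20) = 23
Clamp to [0, 100] → 23
= HSL(144°, 23%, 75%)


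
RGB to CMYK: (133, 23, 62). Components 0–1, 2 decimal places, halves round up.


R'=133/255≈0.5216, G'=23/255≈0.0902, B'=62/255≈0.2431
K = 1 - max(R',G',B') = 1 - 133/255 = 122/255 = 0.47843… → 0.48
(1-R'-K)/(1-K) simplifies to (max-R)/max with max = 133:
C = (133-133)/133 = 0/133 = 0 → 0.00
M = (133-23)/133 = 110/133 = 0.82706… → 0.83
Y = (133-62)/133 = 71/133 = 0.53383… → 0.53
= CMYK(0.00, 0.83, 0.53, 0.48)


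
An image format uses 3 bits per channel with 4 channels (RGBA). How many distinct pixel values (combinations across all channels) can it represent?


Total bits = 3 bits/channel × 4 channels = 12 bits
Distinct pixel values = 2^12
= 4,096 pixel values


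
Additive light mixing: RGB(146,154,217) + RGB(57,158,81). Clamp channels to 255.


Additive: each channel = min(255, C₁+C₂)
R: 146+57 = 203 → 203
G: 154+158 = 312 → 255
B: 217+81 = 298 → 255
= RGB(203, 255, 255)


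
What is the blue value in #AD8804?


Color: #AD8804
R = AD = 173
G = 88 = 136
B = 04 = 4
Blue = 4


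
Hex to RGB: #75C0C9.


75 → 117 (R)
C0 → 192 (G)
C9 → 201 (B)
= RGB(117, 192, 201)


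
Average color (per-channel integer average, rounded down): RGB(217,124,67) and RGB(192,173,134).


Midpoint: each channel = ⌊(C₁+C₂)/2⌋
R: ⌊(217+192)/2⌋ = 204
G: ⌊(124+173)/2⌋ = 148
B: ⌊(67+134)/2⌋ = 100
= RGB(204, 148, 100)


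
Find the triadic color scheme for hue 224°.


Triadic: equally spaced at 120° intervals
H1 = 224°
H2 = (224 + 120) mod 360 = 344°
H3 = (224 + 240) mod 360 = 104°
Triadic = 224°, 344°, 104°


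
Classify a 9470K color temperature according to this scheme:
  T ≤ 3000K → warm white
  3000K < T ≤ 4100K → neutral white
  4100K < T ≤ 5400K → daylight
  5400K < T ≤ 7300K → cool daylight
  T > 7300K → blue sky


Temperature: 9470K
9470K > 7300K → blue sky
Classification: blue sky


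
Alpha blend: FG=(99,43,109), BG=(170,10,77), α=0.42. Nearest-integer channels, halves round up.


C = α×F + (1-α)×B, with 1-α = 0.58
R: 0.42×99 + 0.58×170 = 41.58 + 98.60 = 140.18 → 140
G: 0.42×43 + 0.58×10 = 18.06 + 5.80 = 23.86 → 24
B: 0.42×109 + 0.58×77 = 45.78 + 44.66 = 90.44 → 90
= RGB(140, 24, 90)


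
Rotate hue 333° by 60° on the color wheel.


New hue = (H + rotation) mod 360
New hue = (333 + 60) mod 360
= 393 mod 360
= 33°


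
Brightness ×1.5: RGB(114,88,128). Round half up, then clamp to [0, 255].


Multiply each channel by 1.5, round half up, clamp to [0, 255]
R: 114×1.5 = 171
G: 88×1.5 = 132
B: 128×1.5 = 192
= RGB(171, 132, 192)


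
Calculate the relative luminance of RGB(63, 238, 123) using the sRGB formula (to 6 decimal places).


Linearize each channel (sRGB transfer function): c = v/255; c_lin = c/12.92 if c ≤ 0.04045, else ((c+0.055)/1.055)^2.4
  R: 63/255 ≈ 0.247059 > 0.04045 → ((0.247059+0.055)/1.055)^2.4 ≈ 0.049707
  G: 238/255 ≈ 0.933333 > 0.04045 → ((0.933333+0.055)/1.055)^2.4 ≈ 0.854993
  B: 123/255 ≈ 0.482353 > 0.04045 → ((0.482353+0.055)/1.055)^2.4 ≈ 0.198069
R_lin = 0.049707, G_lin = 0.854993, B_lin = 0.198069
L = 0.2126×R + 0.7152×G + 0.0722×B
L = 0.2126×0.049707 + 0.7152×0.854993 + 0.0722×0.198069
L ≈ 0.636359


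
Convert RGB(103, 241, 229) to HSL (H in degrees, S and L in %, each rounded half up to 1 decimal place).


Normalize: R'=103/255≈0.4039, G'=241/255≈0.9451, B'=229/255≈0.8980
Max=241/255, Min=103/255, Δ=Max-Min=138/255
L = (Max+Min)/2 = (241+103)/510 = 344/510 = 0.67450… → L = 67.5%
L > 0.5 → S = Δ/(2-Max-Min) = 138/(510-241-103) = 138/166 = 0.83132… → S = 83.1%
(the 1/255 factors cancel in S and H, so raw channel differences can be used)
Max is G' → H = 60 × ((B-R)/Δ + 2) = 60 × ((229-103)/138 + 2)
  126/138 + 2 = 0.9130… + 2 = 2.9130…
  H = 60 × 2.9130… = 174.782…° → H = 174.8°
= HSL(174.8°, 83.1%, 67.5%)


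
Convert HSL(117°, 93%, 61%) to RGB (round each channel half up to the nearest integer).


H=117°, S=0.93, L=0.61
C = (1-|2L-1|)×S = (1-|0.22|)×0.93 = 0.7254
H' = H/60 = 117/60 ≈ 1.9500; X = C×(1-|H' mod 2 - 1|) = 0.03627
m = L - C/2 = 0.61 - 0.3627 = 0.2473
Sector ⌊H'⌋ = 1 → (R',G',B') = (0.03627, 0.7254, 0.0)
RGB = ((R'+m)×255, (G'+m)×255, (B'+m)×255) = (72.31035, 248.0385, 63.0615)
Round half up → RGB(72, 248, 63)


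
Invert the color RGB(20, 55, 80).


Invert: (255-R, 255-G, 255-B)
R: 255-20 = 235
G: 255-55 = 200
B: 255-80 = 175
= RGB(235, 200, 175)


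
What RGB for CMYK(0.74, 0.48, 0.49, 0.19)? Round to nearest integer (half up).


R = 255 × (1-C) × (1-K) = 255 × 0.26 × 0.81 = 53.703 → 54
G = 255 × (1-M) × (1-K) = 255 × 0.52 × 0.81 = 107.406 → 107
B = 255 × (1-Y) × (1-K) = 255 × 0.51 × 0.81 = 105.3405 → 105
= RGB(54, 107, 105)


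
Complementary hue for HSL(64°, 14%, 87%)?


Complement = opposite side of color wheel = hue + 180°
H' = (64 + 180) mod 360 = 244°
S and L unchanged.
= HSL(244°, 14%, 87%)


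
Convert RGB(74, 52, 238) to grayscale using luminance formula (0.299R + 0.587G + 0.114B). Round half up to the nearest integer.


Gray = 0.299×R + 0.587×G + 0.114×B
Gray = 0.299×74 + 0.587×52 + 0.114×238
Gray = 22.126 + 30.524 + 27.132
Gray = 79.782 → round half up → 80
Gray = 80


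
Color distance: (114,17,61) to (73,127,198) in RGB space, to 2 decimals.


d = √[(R₁-R₂)² + (G₁-G₂)² + (B₁-B₂)²]
d = √[(114-73)² + (17-127)² + (61-198)²]
d = √[1681 + 12100 + 18769]
d = √32550
d ≈ 180.42


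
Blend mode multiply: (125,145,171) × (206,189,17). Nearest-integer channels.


Multiply: C = A×B/255, rounded to nearest integer
R: 125×206/255 = 25750/255 ≈ 100.980 → 101
G: 145×189/255 = 27405/255 ≈ 107.471 → 107
B: 171×17/255 = 2907/255 ≈ 11.400 → 11
= RGB(101, 107, 11)


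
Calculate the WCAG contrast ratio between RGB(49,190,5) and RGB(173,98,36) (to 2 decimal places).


Linearize each sRGB channel c=v/255: c/12.92 if c ≤ 0.04045 else ((c+0.055)/1.055)^2.4
L = 0.2126×R_lin + 0.7152×G_lin + 0.0722×B_lin
Color 1 (49,190,5):
  R=49: 49/255≈0.1922 > 0.04045 → ((0.1922+0.055)/1.055)^2.4 ≈ 0.03071
  G=190: 190/255≈0.7451 > 0.04045 → ((0.7451+0.055)/1.055)^2.4 ≈ 0.51492
  B=5: 5/255≈0.0196 ≤ 0.04045 → 0.0196/12.92 ≈ 0.00152
  L1 = 0.2126×0.03071 + 0.7152×0.51492 + 0.0722×0.00152 ≈ 0.37491
Color 2 (173,98,36):
  R=173: 173/255≈0.6784 > 0.04045 → ((0.6784+0.055)/1.055)^2.4 ≈ 0.41789
  G=98: 98/255≈0.3843 > 0.04045 → ((0.3843+0.055)/1.055)^2.4 ≈ 0.12214
  B=36: 36/255≈0.1412 > 0.04045 → ((0.1412+0.055)/1.055)^2.4 ≈ 0.01764
  L2 = 0.2126×0.41789 + 0.7152×0.12214 + 0.0722×0.01764 ≈ 0.17747
Lighter = 0.37491, Darker = 0.17747
Ratio = (L_lighter + 0.05) / (L_darker + 0.05)
Ratio = (0.37491 + 0.05) / (0.17747 + 0.05) = 0.42491 / 0.22747 ≈ 1.8680
Ratio ≈ 1.87:1


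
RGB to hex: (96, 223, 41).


R = 96 → 60 (hex)
G = 223 → DF (hex)
B = 41 → 29 (hex)
Hex = #60DF29


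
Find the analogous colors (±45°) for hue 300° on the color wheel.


Base hue: 300°
Left analog: (300 - 45) mod 360 = 255°
Right analog: (300 + 45) mod 360 = 345°
Analogous hues = 255° and 345°


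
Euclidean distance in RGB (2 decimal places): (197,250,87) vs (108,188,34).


d = √[(R₁-R₂)² + (G₁-G₂)² + (B₁-B₂)²]
d = √[(197-108)² + (250-188)² + (87-34)²]
d = √[7921 + 3844 + 2809]
d = √14574
d ≈ 120.72


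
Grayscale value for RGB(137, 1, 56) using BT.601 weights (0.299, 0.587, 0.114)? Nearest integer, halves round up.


Gray = 0.299×R + 0.587×G + 0.114×B
Gray = 0.299×137 + 0.587×1 + 0.114×56
Gray = 40.963 + 0.587 + 6.384
Gray = 47.934 → round half up → 48
Gray = 48


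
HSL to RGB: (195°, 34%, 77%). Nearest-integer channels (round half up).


H=195°, S=0.34, L=0.77
C = (1-|2L-1|)×S = (1-|0.54|)×0.34 = 0.1564
H' = H/60 = 195/60 ≈ 3.2500; X = C×(1-|H' mod 2 - 1|) = 0.1173
m = L - C/2 = 0.77 - 0.0782 = 0.6918
Sector ⌊H'⌋ = 3 → (R',G',B') = (0.0, 0.1173, 0.1564)
RGB = ((R'+m)×255, (G'+m)×255, (B'+m)×255) = (176.409, 206.3205, 216.291)
Round half up → RGB(176, 206, 216)


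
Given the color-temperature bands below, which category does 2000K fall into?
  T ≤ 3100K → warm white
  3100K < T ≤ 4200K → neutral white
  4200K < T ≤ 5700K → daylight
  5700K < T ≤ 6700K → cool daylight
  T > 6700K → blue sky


Temperature: 2000K
2000K ≤ 3100K → warm white
Classification: warm white


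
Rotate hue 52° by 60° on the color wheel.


New hue = (H + rotation) mod 360
New hue = (52 + 60) mod 360
= 112 mod 360
= 112°


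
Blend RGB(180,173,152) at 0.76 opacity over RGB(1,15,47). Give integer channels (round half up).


C = α×F + (1-α)×B, with 1-α = 0.24
R: 0.76×180 + 0.24×1 = 136.80 + 0.24 = 137.04 → 137
G: 0.76×173 + 0.24×15 = 131.48 + 3.60 = 135.08 → 135
B: 0.76×152 + 0.24×47 = 115.52 + 11.28 = 126.80 → 127
= RGB(137, 135, 127)


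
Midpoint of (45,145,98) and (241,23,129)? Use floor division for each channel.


Midpoint: each channel = ⌊(C₁+C₂)/2⌋
R: ⌊(45+241)/2⌋ = 143
G: ⌊(145+23)/2⌋ = 84
B: ⌊(98+129)/2⌋ = 113
= RGB(143, 84, 113)


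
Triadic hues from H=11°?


Triadic: equally spaced at 120° intervals
H1 = 11°
H2 = (11 + 120) mod 360 = 131°
H3 = (11 + 240) mod 360 = 251°
Triadic = 11°, 131°, 251°


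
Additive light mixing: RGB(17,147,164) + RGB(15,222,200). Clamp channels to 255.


Additive: each channel = min(255, C₁+C₂)
R: 17+15 = 32 → 32
G: 147+222 = 369 → 255
B: 164+200 = 364 → 255
= RGB(32, 255, 255)


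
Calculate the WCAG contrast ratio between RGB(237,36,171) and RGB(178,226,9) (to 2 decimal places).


Linearize each sRGB channel c=v/255: c/12.92 if c ≤ 0.04045 else ((c+0.055)/1.055)^2.4
L = 0.2126×R_lin + 0.7152×G_lin + 0.0722×B_lin
Color 1 (237,36,171):
  R=237: 237/255≈0.9294 > 0.04045 → ((0.9294+0.055)/1.055)^2.4 ≈ 0.84687
  G=36: 36/255≈0.1412 > 0.04045 → ((0.1412+0.055)/1.055)^2.4 ≈ 0.01764
  B=171: 171/255≈0.6706 > 0.04045 → ((0.6706+0.055)/1.055)^2.4 ≈ 0.40724
  L1 = 0.2126×0.84687 + 0.7152×0.01764 + 0.0722×0.40724 ≈ 0.22207
Color 2 (178,226,9):
  R=178: 178/255≈0.6980 > 0.04045 → ((0.6980+0.055)/1.055)^2.4 ≈ 0.44520
  G=226: 226/255≈0.8863 > 0.04045 → ((0.8863+0.055)/1.055)^2.4 ≈ 0.76052
  B=9: 9/255≈0.0353 ≤ 0.04045 → 0.0353/12.92 ≈ 0.00273
  L2 = 0.2126×0.44520 + 0.7152×0.76052 + 0.0722×0.00273 ≈ 0.63877
Lighter = 0.63877, Darker = 0.22207
Ratio = (L_lighter + 0.05) / (L_darker + 0.05)
Ratio = (0.63877 + 0.05) / (0.22207 + 0.05) = 0.68877 / 0.27207 ≈ 2.5316
Ratio ≈ 2.53:1


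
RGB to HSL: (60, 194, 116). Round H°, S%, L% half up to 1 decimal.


Normalize: R'=60/255≈0.2353, G'=194/255≈0.7608, B'=116/255≈0.4549
Max=194/255, Min=60/255, Δ=Max-Min=134/255
L = (Max+Min)/2 = (194+60)/510 = 254/510 = 0.49803… → L = 49.8%
L ≤ 0.5 → S = Δ/(Max+Min) = 134/(194+60) = 134/254 = 0.52755… → S = 52.8%
(the 1/255 factors cancel in S and H, so raw channel differences can be used)
Max is G' → H = 60 × ((B-R)/Δ + 2) = 60 × ((116-60)/134 + 2)
  56/134 + 2 = 0.4179… + 2 = 2.4179…
  H = 60 × 2.4179… = 145.074…° → H = 145.1°
= HSL(145.1°, 52.8%, 49.8%)


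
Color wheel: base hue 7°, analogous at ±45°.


Base hue: 7°
Left analog: (7 - 45) mod 360 = 322°
Right analog: (7 + 45) mod 360 = 52°
Analogous hues = 322° and 52°


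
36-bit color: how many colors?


Colors = 2^bits = 2^36
= 68,719,476,736 colors


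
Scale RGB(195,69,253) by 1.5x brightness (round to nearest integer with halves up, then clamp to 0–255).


Multiply each channel by 1.5, round half up, clamp to [0, 255]
R: 195×1.5 = 292.5 → round → 293 → clamp → 255
G: 69×1.5 = 103.5 → round → 104
B: 253×1.5 = 379.5 → round → 380 → clamp → 255
= RGB(255, 104, 255)


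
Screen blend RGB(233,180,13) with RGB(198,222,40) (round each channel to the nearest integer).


Screen: C = 255 - (255-A)×(255-B)/255, rounded to nearest integer
R: 255 - (255-233)×(255-198)/255 = 255 - 1254/255 ≈ 255 - 4.918 = 250.082 → 250
G: 255 - (255-180)×(255-222)/255 = 255 - 2475/255 ≈ 255 - 9.706 = 245.294 → 245
B: 255 - (255-13)×(255-40)/255 = 255 - 52030/255 ≈ 255 - 204.039 = 50.961 → 51
= RGB(250, 245, 51)


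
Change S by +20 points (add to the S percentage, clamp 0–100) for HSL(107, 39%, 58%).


Original S = 39%
Adjustment = +20 percentage points
New S = 39 + (20) = 59
Clamp to [0, 100] → 59
= HSL(107°, 59%, 58%)


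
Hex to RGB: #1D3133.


1D → 29 (R)
31 → 49 (G)
33 → 51 (B)
= RGB(29, 49, 51)


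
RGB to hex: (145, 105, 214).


R = 145 → 91 (hex)
G = 105 → 69 (hex)
B = 214 → D6 (hex)
Hex = #9169D6


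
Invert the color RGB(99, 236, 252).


Invert: (255-R, 255-G, 255-B)
R: 255-99 = 156
G: 255-236 = 19
B: 255-252 = 3
= RGB(156, 19, 3)


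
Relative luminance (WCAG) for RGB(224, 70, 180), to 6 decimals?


Linearize each channel (sRGB transfer function): c = v/255; c_lin = c/12.92 if c ≤ 0.04045, else ((c+0.055)/1.055)^2.4
  R: 224/255 ≈ 0.878431 > 0.04045 → ((0.878431+0.055)/1.055)^2.4 ≈ 0.745404
  G: 70/255 ≈ 0.274510 > 0.04045 → ((0.274510+0.055)/1.055)^2.4 ≈ 0.061246
  B: 180/255 ≈ 0.705882 > 0.04045 → ((0.705882+0.055)/1.055)^2.4 ≈ 0.456411
R_lin = 0.745404, G_lin = 0.061246, B_lin = 0.456411
L = 0.2126×R + 0.7152×G + 0.0722×B
L = 0.2126×0.745404 + 0.7152×0.061246 + 0.0722×0.456411
L ≈ 0.235229


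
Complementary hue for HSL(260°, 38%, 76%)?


Complement = opposite side of color wheel = hue + 180°
H' = (260 + 180) mod 360 = 80°
S and L unchanged.
= HSL(80°, 38%, 76%)


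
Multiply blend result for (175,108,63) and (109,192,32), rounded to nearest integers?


Multiply: C = A×B/255, rounded to nearest integer
R: 175×109/255 = 19075/255 ≈ 74.804 → 75
G: 108×192/255 = 20736/255 ≈ 81.318 → 81
B: 63×32/255 = 2016/255 ≈ 7.906 → 8
= RGB(75, 81, 8)


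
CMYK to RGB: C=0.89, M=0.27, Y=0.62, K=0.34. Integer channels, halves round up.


R = 255 × (1-C) × (1-K) = 255 × 0.11 × 0.66 = 18.513 → 19
G = 255 × (1-M) × (1-K) = 255 × 0.73 × 0.66 = 122.859 → 123
B = 255 × (1-Y) × (1-K) = 255 × 0.38 × 0.66 = 63.954 → 64
= RGB(19, 123, 64)


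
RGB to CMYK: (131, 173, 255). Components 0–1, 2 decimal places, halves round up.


R'=131/255≈0.5137, G'=173/255≈0.6784, B'=255/255≈1.0000
K = 1 - max(R',G',B') = 1 - 255/255 = 0/255 = 0 → 0.00
(1-R'-K)/(1-K) simplifies to (max-R)/max with max = 255:
C = (255-131)/255 = 124/255 = 0.48627… → 0.49
M = (255-173)/255 = 82/255 = 0.32156… → 0.32
Y = (255-255)/255 = 0/255 = 0 → 0.00
= CMYK(0.49, 0.32, 0.00, 0.00)


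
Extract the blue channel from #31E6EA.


Color: #31E6EA
R = 31 = 49
G = E6 = 230
B = EA = 234
Blue = 234


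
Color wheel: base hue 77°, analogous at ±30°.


Base hue: 77°
Left analog: (77 - 30) mod 360 = 47°
Right analog: (77 + 30) mod 360 = 107°
Analogous hues = 47° and 107°


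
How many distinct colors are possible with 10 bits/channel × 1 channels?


Total bits = 10 bits/channel × 1 channels = 10 bits
Distinct colors = 2^10
= 1,024 colors


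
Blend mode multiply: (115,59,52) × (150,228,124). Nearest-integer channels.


Multiply: C = A×B/255, rounded to nearest integer
R: 115×150/255 = 17250/255 ≈ 67.647 → 68
G: 59×228/255 = 13452/255 ≈ 52.753 → 53
B: 52×124/255 = 6448/255 ≈ 25.286 → 25
= RGB(68, 53, 25)


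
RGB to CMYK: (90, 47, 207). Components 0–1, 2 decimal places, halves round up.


R'=90/255≈0.3529, G'=47/255≈0.1843, B'=207/255≈0.8118
K = 1 - max(R',G',B') = 1 - 207/255 = 48/255 = 0.18823… → 0.19
(1-R'-K)/(1-K) simplifies to (max-R)/max with max = 207:
C = (207-90)/207 = 117/207 = 0.56521… → 0.57
M = (207-47)/207 = 160/207 = 0.77294… → 0.77
Y = (207-207)/207 = 0/207 = 0 → 0.00
= CMYK(0.57, 0.77, 0.00, 0.19)


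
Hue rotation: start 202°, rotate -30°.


New hue = (H + rotation) mod 360
New hue = (202 -30) mod 360
= 172 mod 360
= 172°


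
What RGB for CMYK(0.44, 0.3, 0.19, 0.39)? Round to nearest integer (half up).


R = 255 × (1-C) × (1-K) = 255 × 0.56 × 0.61 = 87.108 → 87
G = 255 × (1-M) × (1-K) = 255 × 0.70 × 0.61 = 108.885 → 109
B = 255 × (1-Y) × (1-K) = 255 × 0.81 × 0.61 = 125.9955 → 126
= RGB(87, 109, 126)


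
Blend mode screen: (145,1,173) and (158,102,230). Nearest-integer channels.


Screen: C = 255 - (255-A)×(255-B)/255, rounded to nearest integer
R: 255 - (255-145)×(255-158)/255 = 255 - 10670/255 ≈ 255 - 41.843 = 213.157 → 213
G: 255 - (255-1)×(255-102)/255 = 255 - 38862/255 ≈ 255 - 152.400 = 102.600 → 103
B: 255 - (255-173)×(255-230)/255 = 255 - 2050/255 ≈ 255 - 8.039 = 246.961 → 247
= RGB(213, 103, 247)


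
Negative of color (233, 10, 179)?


Invert: (255-R, 255-G, 255-B)
R: 255-233 = 22
G: 255-10 = 245
B: 255-179 = 76
= RGB(22, 245, 76)


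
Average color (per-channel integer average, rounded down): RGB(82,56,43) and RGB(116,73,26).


Midpoint: each channel = ⌊(C₁+C₂)/2⌋
R: ⌊(82+116)/2⌋ = 99
G: ⌊(56+73)/2⌋ = 64
B: ⌊(43+26)/2⌋ = 34
= RGB(99, 64, 34)


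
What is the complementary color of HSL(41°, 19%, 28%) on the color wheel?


Complement = opposite side of color wheel = hue + 180°
H' = (41 + 180) mod 360 = 221°
S and L unchanged.
= HSL(221°, 19%, 28%)


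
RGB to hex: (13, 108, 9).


R = 13 → 0D (hex)
G = 108 → 6C (hex)
B = 9 → 09 (hex)
Hex = #0D6C09


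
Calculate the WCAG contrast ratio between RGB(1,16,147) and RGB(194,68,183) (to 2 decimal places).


Linearize each sRGB channel c=v/255: c/12.92 if c ≤ 0.04045 else ((c+0.055)/1.055)^2.4
L = 0.2126×R_lin + 0.7152×G_lin + 0.0722×B_lin
Color 1 (1,16,147):
  R=1: 1/255≈0.0039 ≤ 0.04045 → 0.0039/12.92 ≈ 0.00030
  G=16: 16/255≈0.0627 > 0.04045 → ((0.0627+0.055)/1.055)^2.4 ≈ 0.00518
  B=147: 147/255≈0.5765 > 0.04045 → ((0.5765+0.055)/1.055)^2.4 ≈ 0.29177
  L1 = 0.2126×0.00030 + 0.7152×0.00518 + 0.0722×0.29177 ≈ 0.02484
Color 2 (194,68,183):
  R=194: 194/255≈0.7608 > 0.04045 → ((0.7608+0.055)/1.055)^2.4 ≈ 0.53948
  G=68: 68/255≈0.2667 > 0.04045 → ((0.2667+0.055)/1.055)^2.4 ≈ 0.05781
  B=183: 183/255≈0.7176 > 0.04045 → ((0.7176+0.055)/1.055)^2.4 ≈ 0.47353
  L2 = 0.2126×0.53948 + 0.7152×0.05781 + 0.0722×0.47353 ≈ 0.19022
Lighter = 0.19022, Darker = 0.02484
Ratio = (L_lighter + 0.05) / (L_darker + 0.05)
Ratio = (0.19022 + 0.05) / (0.02484 + 0.05) = 0.24022 / 0.07484 ≈ 3.2100
Ratio ≈ 3.21:1


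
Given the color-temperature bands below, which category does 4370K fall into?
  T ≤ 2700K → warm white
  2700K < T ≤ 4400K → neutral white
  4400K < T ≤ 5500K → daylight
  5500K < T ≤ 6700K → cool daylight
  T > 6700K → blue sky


Temperature: 4370K
2700K < 4370K ≤ 4400K → neutral white
Classification: neutral white


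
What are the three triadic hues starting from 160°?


Triadic: equally spaced at 120° intervals
H1 = 160°
H2 = (160 + 120) mod 360 = 280°
H3 = (160 + 240) mod 360 = 40°
Triadic = 160°, 280°, 40°


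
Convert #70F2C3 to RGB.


70 → 112 (R)
F2 → 242 (G)
C3 → 195 (B)
= RGB(112, 242, 195)


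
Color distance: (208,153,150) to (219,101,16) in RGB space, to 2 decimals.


d = √[(R₁-R₂)² + (G₁-G₂)² + (B₁-B₂)²]
d = √[(208-219)² + (153-101)² + (150-16)²]
d = √[121 + 2704 + 17956]
d = √20781
d ≈ 144.16


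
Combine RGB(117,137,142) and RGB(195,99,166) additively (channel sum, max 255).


Additive: each channel = min(255, C₁+C₂)
R: 117+195 = 312 → 255
G: 137+99 = 236 → 236
B: 142+166 = 308 → 255
= RGB(255, 236, 255)


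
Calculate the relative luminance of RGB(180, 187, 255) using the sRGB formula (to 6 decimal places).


Linearize each channel (sRGB transfer function): c = v/255; c_lin = c/12.92 if c ≤ 0.04045, else ((c+0.055)/1.055)^2.4
  R: 180/255 ≈ 0.705882 > 0.04045 → ((0.705882+0.055)/1.055)^2.4 ≈ 0.456411
  G: 187/255 ≈ 0.733333 > 0.04045 → ((0.733333+0.055)/1.055)^2.4 ≈ 0.496933
  B: 255/255 ≈ 1.000000 > 0.04045 → ((1.000000+0.055)/1.055)^2.4 ≈ 1.000000
R_lin = 0.456411, G_lin = 0.496933, B_lin = 1.000000
L = 0.2126×R + 0.7152×G + 0.0722×B
L = 0.2126×0.456411 + 0.7152×0.496933 + 0.0722×1.000000
L ≈ 0.524639


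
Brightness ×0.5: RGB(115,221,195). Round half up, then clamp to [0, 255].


Multiply each channel by 0.5, round half up, clamp to [0, 255]
R: 115×0.5 = 57.5 → round → 58
G: 221×0.5 = 110.5 → round → 111
B: 195×0.5 = 97.5 → round → 98
= RGB(58, 111, 98)


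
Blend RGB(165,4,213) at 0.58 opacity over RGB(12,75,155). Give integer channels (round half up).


C = α×F + (1-α)×B, with 1-α = 0.42
R: 0.58×165 + 0.42×12 = 95.70 + 5.04 = 100.74 → 101
G: 0.58×4 + 0.42×75 = 2.32 + 31.50 = 33.82 → 34
B: 0.58×213 + 0.42×155 = 123.54 + 65.10 = 188.64 → 189
= RGB(101, 34, 189)


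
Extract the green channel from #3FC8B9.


Color: #3FC8B9
R = 3F = 63
G = C8 = 200
B = B9 = 185
Green = 200


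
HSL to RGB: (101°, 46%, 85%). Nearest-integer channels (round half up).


H=101°, S=0.46, L=0.85
C = (1-|2L-1|)×S = (1-|0.70|)×0.46 = 0.138
H' = H/60 = 101/60 ≈ 1.6833; X = C×(1-|H' mod 2 - 1|) = 0.0437
m = L - C/2 = 0.85 - 0.069 = 0.781
Sector ⌊H'⌋ = 1 → (R',G',B') = (0.0437, 0.138, 0.0)
RGB = ((R'+m)×255, (G'+m)×255, (B'+m)×255) = (210.2985, 234.345, 199.155)
Round half up → RGB(210, 234, 199)


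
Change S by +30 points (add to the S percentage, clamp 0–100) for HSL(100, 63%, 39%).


Original S = 63%
Adjustment = +30 percentage points
New S = 63 + (30) = 93
Clamp to [0, 100] → 93
= HSL(100°, 93%, 39%)


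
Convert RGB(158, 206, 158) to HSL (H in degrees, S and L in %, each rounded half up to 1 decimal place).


Normalize: R'=158/255≈0.6196, G'=206/255≈0.8078, B'=158/255≈0.6196
Max=206/255, Min=158/255, Δ=Max-Min=48/255
L = (Max+Min)/2 = (206+158)/510 = 364/510 = 0.71372… → L = 71.4%
L > 0.5 → S = Δ/(2-Max-Min) = 48/(510-206-158) = 48/146 = 0.32876… → S = 32.9%
(the 1/255 factors cancel in S and H, so raw channel differences can be used)
Max is G' → H = 60 × ((B-R)/Δ + 2) = 60 × ((158-158)/48 + 2)
  0/48 + 2 = 0 + 2 = 2
  H = 60 × 2 = 120° → H = 120.0°
= HSL(120.0°, 32.9%, 71.4%)


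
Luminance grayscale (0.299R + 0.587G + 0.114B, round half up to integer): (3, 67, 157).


Gray = 0.299×R + 0.587×G + 0.114×B
Gray = 0.299×3 + 0.587×67 + 0.114×157
Gray = 0.897 + 39.329 + 17.898
Gray = 58.124 → round half up → 58
Gray = 58


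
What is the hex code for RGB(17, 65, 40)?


R = 17 → 11 (hex)
G = 65 → 41 (hex)
B = 40 → 28 (hex)
Hex = #114128


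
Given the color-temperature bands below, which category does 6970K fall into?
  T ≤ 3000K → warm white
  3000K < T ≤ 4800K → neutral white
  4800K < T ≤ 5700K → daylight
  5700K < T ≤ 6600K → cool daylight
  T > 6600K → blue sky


Temperature: 6970K
6970K > 6600K → blue sky
Classification: blue sky


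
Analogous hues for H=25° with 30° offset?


Base hue: 25°
Left analog: (25 - 30) mod 360 = 355°
Right analog: (25 + 30) mod 360 = 55°
Analogous hues = 355° and 55°


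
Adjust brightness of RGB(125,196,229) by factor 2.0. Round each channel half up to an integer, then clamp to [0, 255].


Multiply each channel by 2.0, round half up, clamp to [0, 255]
R: 125×2.0 = 250
G: 196×2.0 = 392 → clamp → 255
B: 229×2.0 = 458 → clamp → 255
= RGB(250, 255, 255)


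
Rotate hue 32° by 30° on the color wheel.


New hue = (H + rotation) mod 360
New hue = (32 + 30) mod 360
= 62 mod 360
= 62°


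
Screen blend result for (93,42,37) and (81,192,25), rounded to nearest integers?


Screen: C = 255 - (255-A)×(255-B)/255, rounded to nearest integer
R: 255 - (255-93)×(255-81)/255 = 255 - 28188/255 ≈ 255 - 110.541 = 144.459 → 144
G: 255 - (255-42)×(255-192)/255 = 255 - 13419/255 ≈ 255 - 52.624 = 202.376 → 202
B: 255 - (255-37)×(255-25)/255 = 255 - 50140/255 ≈ 255 - 196.627 = 58.373 → 58
= RGB(144, 202, 58)


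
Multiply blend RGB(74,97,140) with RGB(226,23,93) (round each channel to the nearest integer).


Multiply: C = A×B/255, rounded to nearest integer
R: 74×226/255 = 16724/255 ≈ 65.584 → 66
G: 97×23/255 = 2231/255 ≈ 8.749 → 9
B: 140×93/255 = 13020/255 ≈ 51.059 → 51
= RGB(66, 9, 51)


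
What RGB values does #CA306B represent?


CA → 202 (R)
30 → 48 (G)
6B → 107 (B)
= RGB(202, 48, 107)


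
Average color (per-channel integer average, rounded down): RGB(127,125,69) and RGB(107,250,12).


Midpoint: each channel = ⌊(C₁+C₂)/2⌋
R: ⌊(127+107)/2⌋ = 117
G: ⌊(125+250)/2⌋ = 187
B: ⌊(69+12)/2⌋ = 40
= RGB(117, 187, 40)


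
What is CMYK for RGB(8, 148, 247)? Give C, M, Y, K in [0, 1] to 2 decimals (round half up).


R'=8/255≈0.0314, G'=148/255≈0.5804, B'=247/255≈0.9686
K = 1 - max(R',G',B') = 1 - 247/255 = 8/255 = 0.03137… → 0.03
(1-R'-K)/(1-K) simplifies to (max-R)/max with max = 247:
C = (247-8)/247 = 239/247 = 0.96761… → 0.97
M = (247-148)/247 = 99/247 = 0.40080… → 0.40
Y = (247-247)/247 = 0/247 = 0 → 0.00
= CMYK(0.97, 0.40, 0.00, 0.03)


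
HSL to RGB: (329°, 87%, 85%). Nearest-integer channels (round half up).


H=329°, S=0.87, L=0.85
C = (1-|2L-1|)×S = (1-|0.70|)×0.87 = 0.261
H' = H/60 = 329/60 ≈ 5.4833; X = C×(1-|H' mod 2 - 1|) = 0.13485
m = L - C/2 = 0.85 - 0.1305 = 0.7195
Sector ⌊H'⌋ = 5 → (R',G',B') = (0.261, 0.0, 0.13485)
RGB = ((R'+m)×255, (G'+m)×255, (B'+m)×255) = (250.0275, 183.4725, 217.85925)
Round half up → RGB(250, 183, 218)


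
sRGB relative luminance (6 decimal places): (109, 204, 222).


Linearize each channel (sRGB transfer function): c = v/255; c_lin = c/12.92 if c ≤ 0.04045, else ((c+0.055)/1.055)^2.4
  R: 109/255 ≈ 0.427451 > 0.04045 → ((0.427451+0.055)/1.055)^2.4 ≈ 0.152926
  G: 204/255 ≈ 0.800000 > 0.04045 → ((0.800000+0.055)/1.055)^2.4 ≈ 0.603827
  B: 222/255 ≈ 0.870588 > 0.04045 → ((0.870588+0.055)/1.055)^2.4 ≈ 0.730461
R_lin = 0.152926, G_lin = 0.603827, B_lin = 0.730461
L = 0.2126×R + 0.7152×G + 0.0722×B
L = 0.2126×0.152926 + 0.7152×0.603827 + 0.0722×0.730461
L ≈ 0.517109


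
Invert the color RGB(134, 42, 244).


Invert: (255-R, 255-G, 255-B)
R: 255-134 = 121
G: 255-42 = 213
B: 255-244 = 11
= RGB(121, 213, 11)


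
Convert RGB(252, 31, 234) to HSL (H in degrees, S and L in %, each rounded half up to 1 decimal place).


Normalize: R'=252/255≈0.9882, G'=31/255≈0.1216, B'=234/255≈0.9176
Max=252/255, Min=31/255, Δ=Max-Min=221/255
L = (Max+Min)/2 = (252+31)/510 = 283/510 = 0.55490… → L = 55.5%
L > 0.5 → S = Δ/(2-Max-Min) = 221/(510-252-31) = 221/227 = 0.97356… → S = 97.4%
(the 1/255 factors cancel in S and H, so raw channel differences can be used)
Max is R' → H = 60 × (((G-B)/Δ) mod 6) = 60 × (((31-234)/221) mod 6)
  (-203)/221 = -0.9185…; negative, so add 6 → 5.0814…
  H = 60 × 5.0814… = 304.886…° → H = 304.9°
= HSL(304.9°, 97.4%, 55.5%)


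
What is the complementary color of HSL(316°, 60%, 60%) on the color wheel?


Complement = opposite side of color wheel = hue + 180°
H' = (316 + 180) mod 360 = 136°
S and L unchanged.
= HSL(136°, 60%, 60%)


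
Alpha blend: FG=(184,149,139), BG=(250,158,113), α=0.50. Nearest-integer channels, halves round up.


C = α×F + (1-α)×B, with 1-α = 0.50
R: 0.50×184 + 0.50×250 = 92.00 + 125.00 = 217.00 → 217
G: 0.50×149 + 0.50×158 = 74.50 + 79.00 = 153.50 → 154
B: 0.50×139 + 0.50×113 = 69.50 + 56.50 = 126.00 → 126
= RGB(217, 154, 126)


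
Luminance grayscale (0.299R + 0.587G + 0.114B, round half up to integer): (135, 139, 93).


Gray = 0.299×R + 0.587×G + 0.114×B
Gray = 0.299×135 + 0.587×139 + 0.114×93
Gray = 40.365 + 81.593 + 10.602
Gray = 132.560 → round half up → 133
Gray = 133


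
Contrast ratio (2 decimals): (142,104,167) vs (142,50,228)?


Linearize each sRGB channel c=v/255: c/12.92 if c ≤ 0.04045 else ((c+0.055)/1.055)^2.4
L = 0.2126×R_lin + 0.7152×G_lin + 0.0722×B_lin
Color 1 (142,104,167):
  R=142: 142/255≈0.5569 > 0.04045 → ((0.5569+0.055)/1.055)^2.4 ≈ 0.27050
  G=104: 104/255≈0.4078 > 0.04045 → ((0.4078+0.055)/1.055)^2.4 ≈ 0.13843
  B=167: 167/255≈0.6549 > 0.04045 → ((0.6549+0.055)/1.055)^2.4 ≈ 0.38643
  L1 = 0.2126×0.27050 + 0.7152×0.13843 + 0.0722×0.38643 ≈ 0.18441
Color 2 (142,50,228):
  R=142: 142/255≈0.5569 > 0.04045 → ((0.5569+0.055)/1.055)^2.4 ≈ 0.27050
  G=50: 50/255≈0.1961 > 0.04045 → ((0.1961+0.055)/1.055)^2.4 ≈ 0.03190
  B=228: 228/255≈0.8941 > 0.04045 → ((0.8941+0.055)/1.055)^2.4 ≈ 0.77582
  L2 = 0.2126×0.27050 + 0.7152×0.03190 + 0.0722×0.77582 ≈ 0.13633
Lighter = 0.18441, Darker = 0.13633
Ratio = (L_lighter + 0.05) / (L_darker + 0.05)
Ratio = (0.18441 + 0.05) / (0.13633 + 0.05) = 0.23441 / 0.18633 ≈ 1.2580
Ratio ≈ 1.26:1


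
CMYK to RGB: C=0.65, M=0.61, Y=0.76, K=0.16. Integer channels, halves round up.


R = 255 × (1-C) × (1-K) = 255 × 0.35 × 0.84 = 74.97 → 75
G = 255 × (1-M) × (1-K) = 255 × 0.39 × 0.84 = 83.538 → 84
B = 255 × (1-Y) × (1-K) = 255 × 0.24 × 0.84 = 51.408 → 51
= RGB(75, 84, 51)


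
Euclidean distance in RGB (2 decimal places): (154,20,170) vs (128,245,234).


d = √[(R₁-R₂)² + (G₁-G₂)² + (B₁-B₂)²]
d = √[(154-128)² + (20-245)² + (170-234)²]
d = √[676 + 50625 + 4096]
d = √55397
d ≈ 235.37


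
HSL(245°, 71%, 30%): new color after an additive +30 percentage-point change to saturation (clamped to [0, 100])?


Original S = 71%
Adjustment = +30 percentage points
New S = 71 + (30) = 101
Clamp to [0, 100] → 100
= HSL(245°, 100%, 30%)


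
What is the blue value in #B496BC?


Color: #B496BC
R = B4 = 180
G = 96 = 150
B = BC = 188
Blue = 188


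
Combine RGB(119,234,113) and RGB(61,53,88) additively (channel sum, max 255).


Additive: each channel = min(255, C₁+C₂)
R: 119+61 = 180 → 180
G: 234+53 = 287 → 255
B: 113+88 = 201 → 201
= RGB(180, 255, 201)


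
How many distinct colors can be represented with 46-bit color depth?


Colors = 2^bits = 2^46
= 70,368,744,177,664 colors


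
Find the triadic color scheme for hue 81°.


Triadic: equally spaced at 120° intervals
H1 = 81°
H2 = (81 + 120) mod 360 = 201°
H3 = (81 + 240) mod 360 = 321°
Triadic = 81°, 201°, 321°


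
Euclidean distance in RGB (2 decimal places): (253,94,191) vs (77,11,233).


d = √[(R₁-R₂)² + (G₁-G₂)² + (B₁-B₂)²]
d = √[(253-77)² + (94-11)² + (191-233)²]
d = √[30976 + 6889 + 1764]
d = √39629
d ≈ 199.07


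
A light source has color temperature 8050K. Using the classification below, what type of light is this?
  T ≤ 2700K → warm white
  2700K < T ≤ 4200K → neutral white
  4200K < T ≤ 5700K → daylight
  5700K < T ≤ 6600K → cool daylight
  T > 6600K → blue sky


Temperature: 8050K
8050K > 6600K → blue sky
Classification: blue sky


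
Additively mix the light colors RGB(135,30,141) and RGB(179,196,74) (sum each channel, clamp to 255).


Additive: each channel = min(255, C₁+C₂)
R: 135+179 = 314 → 255
G: 30+196 = 226 → 226
B: 141+74 = 215 → 215
= RGB(255, 226, 215)


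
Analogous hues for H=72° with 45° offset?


Base hue: 72°
Left analog: (72 - 45) mod 360 = 27°
Right analog: (72 + 45) mod 360 = 117°
Analogous hues = 27° and 117°


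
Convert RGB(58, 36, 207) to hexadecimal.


R = 58 → 3A (hex)
G = 36 → 24 (hex)
B = 207 → CF (hex)
Hex = #3A24CF


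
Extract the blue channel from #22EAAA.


Color: #22EAAA
R = 22 = 34
G = EA = 234
B = AA = 170
Blue = 170


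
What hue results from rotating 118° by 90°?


New hue = (H + rotation) mod 360
New hue = (118 + 90) mod 360
= 208 mod 360
= 208°


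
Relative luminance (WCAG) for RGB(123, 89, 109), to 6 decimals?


Linearize each channel (sRGB transfer function): c = v/255; c_lin = c/12.92 if c ≤ 0.04045, else ((c+0.055)/1.055)^2.4
  R: 123/255 ≈ 0.482353 > 0.04045 → ((0.482353+0.055)/1.055)^2.4 ≈ 0.198069
  G: 89/255 ≈ 0.349020 > 0.04045 → ((0.349020+0.055)/1.055)^2.4 ≈ 0.099899
  B: 109/255 ≈ 0.427451 > 0.04045 → ((0.427451+0.055)/1.055)^2.4 ≈ 0.152926
R_lin = 0.198069, G_lin = 0.099899, B_lin = 0.152926
L = 0.2126×R + 0.7152×G + 0.0722×B
L = 0.2126×0.198069 + 0.7152×0.099899 + 0.0722×0.152926
L ≈ 0.124598


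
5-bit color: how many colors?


Colors = 2^bits = 2^5
= 32 colors


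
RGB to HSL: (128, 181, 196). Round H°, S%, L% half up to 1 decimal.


Normalize: R'=128/255≈0.5020, G'=181/255≈0.7098, B'=196/255≈0.7686
Max=196/255, Min=128/255, Δ=Max-Min=68/255
L = (Max+Min)/2 = (196+128)/510 = 324/510 = 0.63529… → L = 63.5%
L > 0.5 → S = Δ/(2-Max-Min) = 68/(510-196-128) = 68/186 = 0.36559… → S = 36.6%
(the 1/255 factors cancel in S and H, so raw channel differences can be used)
Max is B' → H = 60 × ((R-G)/Δ + 4) = 60 × ((128-181)/68 + 4)
  -53/68 + 4 = -0.7794… + 4 = 3.2205…
  H = 60 × 3.2205… = 193.235…° → H = 193.2°
= HSL(193.2°, 36.6%, 63.5%)


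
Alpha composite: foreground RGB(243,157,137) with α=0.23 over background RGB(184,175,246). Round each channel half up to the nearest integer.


C = α×F + (1-α)×B, with 1-α = 0.77
R: 0.23×243 + 0.77×184 = 55.89 + 141.68 = 197.57 → 198
G: 0.23×157 + 0.77×175 = 36.11 + 134.75 = 170.86 → 171
B: 0.23×137 + 0.77×246 = 31.51 + 189.42 = 220.93 → 221
= RGB(198, 171, 221)


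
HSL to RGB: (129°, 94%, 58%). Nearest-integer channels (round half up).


H=129°, S=0.94, L=0.58
C = (1-|2L-1|)×S = (1-|0.16|)×0.94 = 0.7896
H' = H/60 = 129/60 ≈ 2.1500; X = C×(1-|H' mod 2 - 1|) = 0.11844
m = L - C/2 = 0.58 - 0.3948 = 0.1852
Sector ⌊H'⌋ = 2 → (R',G',B') = (0.0, 0.7896, 0.11844)
RGB = ((R'+m)×255, (G'+m)×255, (B'+m)×255) = (47.226, 248.574, 77.4282)
Round half up → RGB(47, 249, 77)


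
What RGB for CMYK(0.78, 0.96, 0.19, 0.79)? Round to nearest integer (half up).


R = 255 × (1-C) × (1-K) = 255 × 0.22 × 0.21 = 11.781 → 12
G = 255 × (1-M) × (1-K) = 255 × 0.04 × 0.21 = 2.142 → 2
B = 255 × (1-Y) × (1-K) = 255 × 0.81 × 0.21 = 43.3755 → 43
= RGB(12, 2, 43)


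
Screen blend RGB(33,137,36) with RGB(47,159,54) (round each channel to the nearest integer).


Screen: C = 255 - (255-A)×(255-B)/255, rounded to nearest integer
R: 255 - (255-33)×(255-47)/255 = 255 - 46176/255 ≈ 255 - 181.082 = 73.918 → 74
G: 255 - (255-137)×(255-159)/255 = 255 - 11328/255 ≈ 255 - 44.424 = 210.576 → 211
B: 255 - (255-36)×(255-54)/255 = 255 - 44019/255 ≈ 255 - 172.624 = 82.376 → 82
= RGB(74, 211, 82)
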